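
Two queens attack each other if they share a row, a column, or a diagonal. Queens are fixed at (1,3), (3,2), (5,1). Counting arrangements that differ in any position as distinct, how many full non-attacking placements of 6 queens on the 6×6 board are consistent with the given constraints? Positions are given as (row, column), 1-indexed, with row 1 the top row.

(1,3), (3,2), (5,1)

Branch on row 2: col 5 → 0; col 6 → 1.
Sum: 0 + 1 = 1.

1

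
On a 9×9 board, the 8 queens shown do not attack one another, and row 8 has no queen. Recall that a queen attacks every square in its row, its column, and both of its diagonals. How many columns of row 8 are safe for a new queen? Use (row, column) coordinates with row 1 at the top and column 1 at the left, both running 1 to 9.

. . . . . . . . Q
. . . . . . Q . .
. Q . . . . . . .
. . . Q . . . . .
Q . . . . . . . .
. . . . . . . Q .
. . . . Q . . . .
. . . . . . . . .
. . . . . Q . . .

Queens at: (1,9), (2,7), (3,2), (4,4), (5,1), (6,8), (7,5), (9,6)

(1,9) attacks row 8 at column 9 and diagonals 2.
(2,7) attacks row 8 at column 7 and diagonals 1.
(3,2) attacks row 8 at column 2 and diagonals 7.
(4,4) attacks row 8 at column 4 and diagonals 8.
(5,1) attacks row 8 at column 1 and diagonals 4.
(6,8) attacks row 8 at column 8 and diagonals 6.
(7,5) attacks row 8 at column 5 and diagonals 4, 6.
(9,6) attacks row 8 at column 6 and diagonals 5, 7.
Attacked columns: {1, 2, 4, 5, 6, 7, 8, 9}. Safe: {3}.

1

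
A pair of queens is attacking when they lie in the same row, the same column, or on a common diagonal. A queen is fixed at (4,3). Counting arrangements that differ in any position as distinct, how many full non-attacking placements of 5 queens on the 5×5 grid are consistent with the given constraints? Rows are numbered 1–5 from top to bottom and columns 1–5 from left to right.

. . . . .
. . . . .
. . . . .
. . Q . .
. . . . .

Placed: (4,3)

2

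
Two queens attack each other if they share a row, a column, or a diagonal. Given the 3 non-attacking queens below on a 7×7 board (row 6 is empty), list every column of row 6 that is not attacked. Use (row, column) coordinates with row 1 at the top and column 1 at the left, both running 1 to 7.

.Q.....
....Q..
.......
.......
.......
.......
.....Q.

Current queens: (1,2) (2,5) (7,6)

columns 3, 4

(1,2) attacks row 6 at column 2 and diagonals 7.
(2,5) attacks row 6 at column 5 and diagonals 1.
(7,6) attacks row 6 at column 6 and diagonals 5, 7.
Attacked columns: {1, 2, 5, 6, 7}. Safe: {3, 4}.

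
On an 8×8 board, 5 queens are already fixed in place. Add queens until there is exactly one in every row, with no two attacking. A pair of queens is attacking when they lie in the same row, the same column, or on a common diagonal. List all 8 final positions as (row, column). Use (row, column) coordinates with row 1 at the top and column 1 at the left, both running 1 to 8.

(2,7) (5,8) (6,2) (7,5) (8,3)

Row 1: attacked by (2,7)→{6,7,8}; (5,8)→{4,8}; (6,2)→{2,7}; (7,5)→{5}; (8,3)→{3}. Safe: 1. Place at column 1.
Row 3: attacked by (1,1)→{1,3}; (2,7)→{6,7,8}; (5,8)→{6,8}; (6,2)→{2,5}; (7,5)→{1,5}; (8,3)→{3,8}. Safe: 4. Place at column 4.
Row 4: attacked by (1,1)→{1,4}; (2,7)→{5,7}; (3,4)→{3,4,5}; (5,8)→{7,8}; (6,2)→{2,4}; (7,5)→{2,5,8}; (8,3)→{3,7}. Safe: 6. Place at column 6.
Columns [1, 7, 4, 6, 8, 2, 5, 3], r−c [0, -5, -1, -2, -3, 4, 2, 5], r+c [2, 9, 7, 10, 13, 8, 12, 11] are all distinct, so no two queens attack.

(1,1) (2,7) (3,4) (4,6) (5,8) (6,2) (7,5) (8,3)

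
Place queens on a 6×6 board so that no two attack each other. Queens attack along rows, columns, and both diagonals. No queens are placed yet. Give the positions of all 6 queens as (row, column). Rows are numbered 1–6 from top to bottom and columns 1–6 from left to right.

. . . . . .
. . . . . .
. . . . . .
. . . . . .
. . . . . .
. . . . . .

Row 1: Safe: 1, 2, 3, 4, 5, 6. Place at column 2.
Row 2: attacked by (1,2)→{1,2,3}. Safe: 4, 5, 6. Place at column 4.
Row 3: attacked by (1,2)→{2,4}; (2,4)→{3,4,5}. Safe: 1, 6. Place at column 6.
Row 4: attacked by (1,2)→{2,5}; (2,4)→{2,4,6}; (3,6)→{5,6}. Safe: 1, 3. Place at column 1.
Row 5: attacked by (1,2)→{2,6}; (2,4)→{1,4}; (3,6)→{4,6}; (4,1)→{1,2}. Safe: 3, 5. Place at column 3.
Row 6: attacked by (1,2)→{2}; (2,4)→{4}; (3,6)→{3,6}; (4,1)→{1,3}; (5,3)→{2,3,4}. Safe: 5. Place at column 5.
Columns [2, 4, 6, 1, 3, 5], r−c [-1, -2, -3, 3, 2, 1], r+c [3, 6, 9, 5, 8, 11] are all distinct, so no two queens attack.

(1,2) (2,4) (3,6) (4,1) (5,3) (6,5)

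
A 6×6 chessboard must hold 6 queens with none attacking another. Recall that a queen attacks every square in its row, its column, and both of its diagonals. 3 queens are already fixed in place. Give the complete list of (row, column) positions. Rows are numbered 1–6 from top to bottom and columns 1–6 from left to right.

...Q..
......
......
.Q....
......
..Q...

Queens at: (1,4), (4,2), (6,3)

(1,4) (2,1) (3,5) (4,2) (5,6) (6,3)

Row 2: attacked by (1,4)→{3,4,5}; (4,2)→{2,4}; (6,3)→{3}. Safe: 1, 6. Place at column 1.
Row 3: attacked by (1,4)→{2,4,6}; (2,1)→{1,2}; (4,2)→{1,2,3}; (6,3)→{3,6}. Safe: 5. Place at column 5.
Row 5: attacked by (1,4)→{4}; (2,1)→{1,4}; (3,5)→{3,5}; (4,2)→{1,2,3}; (6,3)→{2,3,4}. Safe: 6. Place at column 6.
Columns [4, 1, 5, 2, 6, 3], r−c [-3, 1, -2, 2, -1, 3], r+c [5, 3, 8, 6, 11, 9] are all distinct, so no two queens attack.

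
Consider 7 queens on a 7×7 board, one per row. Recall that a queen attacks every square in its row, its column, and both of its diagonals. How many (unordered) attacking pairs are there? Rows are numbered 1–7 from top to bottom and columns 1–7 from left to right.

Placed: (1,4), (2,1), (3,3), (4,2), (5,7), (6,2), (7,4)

Same column: (1,4)–(7,4) (column 4); (4,2)–(6,2) (column 2).
Same diagonal: (3,3)–(4,2) (|3−4| = |3−2| = 1).
Total attacking pairs: 3.

3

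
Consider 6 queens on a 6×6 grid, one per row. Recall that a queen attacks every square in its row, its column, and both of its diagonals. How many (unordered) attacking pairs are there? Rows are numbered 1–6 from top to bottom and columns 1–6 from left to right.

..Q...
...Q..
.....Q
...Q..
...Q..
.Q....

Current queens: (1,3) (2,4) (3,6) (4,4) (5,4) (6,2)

6

Same column: (2,4)–(4,4) (column 4); (2,4)–(5,4) (column 4); (4,4)–(5,4) (column 4).
Same diagonal: (1,3)–(2,4) (|1−2| = |3−4| = 1); (3,6)–(5,4) (|3−5| = |6−4| = 2); (4,4)–(6,2) (|4−6| = |4−2| = 2).
Total attacking pairs: 6.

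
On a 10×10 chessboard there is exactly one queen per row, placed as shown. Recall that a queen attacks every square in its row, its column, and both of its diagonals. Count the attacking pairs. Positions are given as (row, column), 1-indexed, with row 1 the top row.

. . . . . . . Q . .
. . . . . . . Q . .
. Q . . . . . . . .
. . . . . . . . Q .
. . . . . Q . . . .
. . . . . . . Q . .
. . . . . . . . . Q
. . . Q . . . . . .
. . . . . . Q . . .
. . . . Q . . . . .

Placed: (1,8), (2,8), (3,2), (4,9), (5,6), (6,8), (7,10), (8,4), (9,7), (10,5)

3

Same column: (1,8)–(2,8) (column 8); (1,8)–(6,8) (column 8); (2,8)–(6,8) (column 8).
Total attacking pairs: 3.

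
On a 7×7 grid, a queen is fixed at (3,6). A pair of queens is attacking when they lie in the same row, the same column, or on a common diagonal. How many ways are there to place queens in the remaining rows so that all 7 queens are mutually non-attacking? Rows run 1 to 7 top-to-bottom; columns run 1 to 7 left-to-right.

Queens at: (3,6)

Branch on row 1: col 1 → 0; col 2 → 1; col 3 → 2; col 5 → 2; col 7 → 1.
Sum: 0 + 1 + 2 + 2 + 1 = 6.

6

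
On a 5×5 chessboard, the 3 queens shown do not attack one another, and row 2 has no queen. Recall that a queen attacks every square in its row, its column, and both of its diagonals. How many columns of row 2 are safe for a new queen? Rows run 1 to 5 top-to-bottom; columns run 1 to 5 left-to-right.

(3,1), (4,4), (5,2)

1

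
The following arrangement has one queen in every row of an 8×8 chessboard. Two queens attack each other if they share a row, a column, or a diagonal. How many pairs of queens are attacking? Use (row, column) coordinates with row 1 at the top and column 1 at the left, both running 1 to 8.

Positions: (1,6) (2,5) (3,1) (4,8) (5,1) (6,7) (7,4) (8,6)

4

Same column: (1,6)–(8,6) (column 6); (3,1)–(5,1) (column 1).
Same diagonal: (1,6)–(2,5) (|1−2| = |6−5| = 1); (3,1)–(8,6) (|3−8| = |1−6| = 5).
Total attacking pairs: 4.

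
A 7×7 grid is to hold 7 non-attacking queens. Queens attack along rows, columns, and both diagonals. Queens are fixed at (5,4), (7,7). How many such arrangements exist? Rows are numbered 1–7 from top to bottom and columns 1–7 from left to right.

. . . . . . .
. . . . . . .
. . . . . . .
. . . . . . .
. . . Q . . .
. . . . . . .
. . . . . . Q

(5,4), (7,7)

1

Branch on row 1: col 2 → 0; col 3 → 0; col 5 → 1; col 6 → 0.
Sum: 0 + 0 + 1 + 0 = 1.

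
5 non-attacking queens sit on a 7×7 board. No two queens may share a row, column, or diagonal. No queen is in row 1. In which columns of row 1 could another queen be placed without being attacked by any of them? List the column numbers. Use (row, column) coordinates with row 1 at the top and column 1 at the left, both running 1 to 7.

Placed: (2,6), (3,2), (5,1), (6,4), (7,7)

columns 3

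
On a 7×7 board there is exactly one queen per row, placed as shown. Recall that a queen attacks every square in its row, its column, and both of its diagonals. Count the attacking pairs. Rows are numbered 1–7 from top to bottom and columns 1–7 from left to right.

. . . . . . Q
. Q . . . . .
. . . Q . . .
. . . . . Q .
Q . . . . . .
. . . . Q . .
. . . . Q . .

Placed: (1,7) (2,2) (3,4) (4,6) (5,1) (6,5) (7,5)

1

Same column: (6,5)–(7,5) (column 5).
Total attacking pairs: 1.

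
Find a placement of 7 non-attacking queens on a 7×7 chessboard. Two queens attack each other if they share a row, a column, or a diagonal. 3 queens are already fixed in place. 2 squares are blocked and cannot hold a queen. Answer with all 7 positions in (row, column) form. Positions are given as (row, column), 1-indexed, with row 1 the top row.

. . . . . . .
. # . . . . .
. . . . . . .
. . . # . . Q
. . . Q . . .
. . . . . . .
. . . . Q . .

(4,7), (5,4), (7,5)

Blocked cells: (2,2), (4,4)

(1,2) (2,6) (3,3) (4,7) (5,4) (6,1) (7,5)

Row 1: attacked by (4,7)→{4,7}; (5,4)→{4}; (7,5)→{5}. Safe: 1, 2, 3, 6. Place at column 2.
Row 2: attacked by (1,2)→{1,2,3}; (4,7)→{5,7}; (5,4)→{1,4,7}; (7,5)→{5}. Blocked: 2. Safe: 6. Place at column 6.
Row 3: attacked by (1,2)→{2,4}; (2,6)→{5,6,7}; (4,7)→{6,7}; (5,4)→{2,4,6}; (7,5)→{1,5}. Safe: 3. Place at column 3.
Row 6: attacked by (1,2)→{2,7}; (2,6)→{2,6}; (3,3)→{3,6}; (4,7)→{5,7}; (5,4)→{3,4,5}; (7,5)→{4,5,6}. Safe: 1. Place at column 1.
Columns [2, 6, 3, 7, 4, 1, 5], r−c [-1, -4, 0, -3, 1, 5, 2], r+c [3, 8, 6, 11, 9, 7, 12] are all distinct, so no two queens attack.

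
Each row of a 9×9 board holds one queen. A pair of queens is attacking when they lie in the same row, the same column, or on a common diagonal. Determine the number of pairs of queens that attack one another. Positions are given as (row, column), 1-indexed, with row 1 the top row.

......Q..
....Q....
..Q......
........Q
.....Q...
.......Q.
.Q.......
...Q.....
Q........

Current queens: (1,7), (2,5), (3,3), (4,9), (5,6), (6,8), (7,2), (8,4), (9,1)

0

All columns are distinct and no two queens satisfy |Δrow| = |Δcol|, so no pair attacks.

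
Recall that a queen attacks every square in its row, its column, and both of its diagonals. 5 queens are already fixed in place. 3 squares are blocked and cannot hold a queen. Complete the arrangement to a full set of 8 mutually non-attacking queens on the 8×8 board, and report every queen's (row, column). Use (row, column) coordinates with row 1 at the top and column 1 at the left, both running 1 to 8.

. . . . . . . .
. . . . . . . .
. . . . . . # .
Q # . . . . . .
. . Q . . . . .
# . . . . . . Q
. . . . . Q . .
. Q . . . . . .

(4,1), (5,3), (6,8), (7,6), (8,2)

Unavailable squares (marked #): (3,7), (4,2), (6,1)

Row 1: attacked by (4,1)→{1,4}; (5,3)→{3,7}; (6,8)→{3,8}; (7,6)→{6}; (8,2)→{2}. Safe: 5. Place at column 5.
Row 2: attacked by (1,5)→{4,5,6}; (4,1)→{1,3}; (5,3)→{3,6}; (6,8)→{4,8}; (7,6)→{1,6}; (8,2)→{2,8}. Safe: 7. Place at column 7.
Row 3: attacked by (1,5)→{3,5,7}; (2,7)→{6,7,8}; (4,1)→{1,2}; (5,3)→{1,3,5}; (6,8)→{5,8}; (7,6)→{2,6}; (8,2)→{2,7}. Blocked: 7. Safe: 4. Place at column 4.
Columns [5, 7, 4, 1, 3, 8, 6, 2], r−c [-4, -5, -1, 3, 2, -2, 1, 6], r+c [6, 9, 7, 5, 8, 14, 13, 10] are all distinct, so no two queens attack.

(1,5) (2,7) (3,4) (4,1) (5,3) (6,8) (7,6) (8,2)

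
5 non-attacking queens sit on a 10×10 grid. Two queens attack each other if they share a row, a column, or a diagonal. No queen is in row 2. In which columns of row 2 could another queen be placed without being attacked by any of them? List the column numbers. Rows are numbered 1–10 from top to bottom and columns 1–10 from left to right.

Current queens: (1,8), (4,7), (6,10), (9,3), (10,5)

columns 1, 2, 4

(1,8) attacks row 2 at column 8 and diagonals 7, 9.
(4,7) attacks row 2 at column 7 and diagonals 5, 9.
(6,10) attacks row 2 at column 10 and diagonals 6.
(9,3) attacks row 2 at column 3 and diagonals 10.
(10,5) attacks row 2 at column 5.
Attacked columns: {3, 5, 6, 7, 8, 9, 10}. Safe: {1, 2, 4}.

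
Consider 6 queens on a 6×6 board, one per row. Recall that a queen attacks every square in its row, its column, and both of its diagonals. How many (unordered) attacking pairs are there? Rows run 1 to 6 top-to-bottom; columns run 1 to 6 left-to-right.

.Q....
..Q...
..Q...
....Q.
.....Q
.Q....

Same column: (1,2)–(6,2) (column 2); (2,3)–(3,3) (column 3).
Same diagonal: (1,2)–(2,3) (|1−2| = |2−3| = 1); (1,2)–(4,5) (|1−4| = |2−5| = 3); (1,2)–(5,6) (|1−5| = |2−6| = 4); (2,3)–(4,5) (|2−4| = |3−5| = 2); (2,3)–(5,6) (|2−5| = |3−6| = 3); (4,5)–(5,6) (|4−5| = |5−6| = 1).
Total attacking pairs: 8.

8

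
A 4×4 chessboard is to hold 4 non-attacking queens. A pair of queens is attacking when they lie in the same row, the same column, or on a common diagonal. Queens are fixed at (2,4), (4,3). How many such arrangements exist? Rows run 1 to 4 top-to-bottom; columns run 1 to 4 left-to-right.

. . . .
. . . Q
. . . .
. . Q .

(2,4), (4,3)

Branch on row 1: col 1 → 0; col 2 → 1.
Sum: 0 + 1 = 1.

1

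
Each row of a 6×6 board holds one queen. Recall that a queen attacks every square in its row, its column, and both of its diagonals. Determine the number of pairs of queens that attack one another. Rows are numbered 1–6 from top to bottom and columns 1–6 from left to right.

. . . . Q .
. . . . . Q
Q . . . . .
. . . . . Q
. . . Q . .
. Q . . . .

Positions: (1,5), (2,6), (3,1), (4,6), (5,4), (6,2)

3

Same column: (2,6)–(4,6) (column 6).
Same diagonal: (1,5)–(2,6) (|1−2| = |5−6| = 1); (2,6)–(6,2) (|2−6| = |6−2| = 4).
Total attacking pairs: 3.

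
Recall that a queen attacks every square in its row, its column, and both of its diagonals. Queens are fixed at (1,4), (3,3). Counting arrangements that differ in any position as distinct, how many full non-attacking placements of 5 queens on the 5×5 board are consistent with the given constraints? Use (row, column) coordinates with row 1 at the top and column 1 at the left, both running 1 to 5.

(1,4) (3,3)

Branch on row 2: col 1 → 1.
Sum: 1 = 1.

1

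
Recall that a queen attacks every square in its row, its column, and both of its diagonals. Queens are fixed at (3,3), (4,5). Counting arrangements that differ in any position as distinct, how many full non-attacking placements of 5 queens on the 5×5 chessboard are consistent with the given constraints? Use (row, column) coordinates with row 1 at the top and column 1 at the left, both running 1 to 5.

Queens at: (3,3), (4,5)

Branch on row 1: col 4 → 1.
Sum: 1 = 1.

1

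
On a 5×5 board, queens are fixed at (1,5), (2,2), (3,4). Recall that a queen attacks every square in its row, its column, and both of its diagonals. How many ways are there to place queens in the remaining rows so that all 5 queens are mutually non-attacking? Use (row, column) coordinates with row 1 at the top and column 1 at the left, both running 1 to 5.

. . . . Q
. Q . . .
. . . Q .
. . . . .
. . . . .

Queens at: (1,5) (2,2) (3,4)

1

Branch on row 4: col 1 → 1.
Sum: 1 = 1.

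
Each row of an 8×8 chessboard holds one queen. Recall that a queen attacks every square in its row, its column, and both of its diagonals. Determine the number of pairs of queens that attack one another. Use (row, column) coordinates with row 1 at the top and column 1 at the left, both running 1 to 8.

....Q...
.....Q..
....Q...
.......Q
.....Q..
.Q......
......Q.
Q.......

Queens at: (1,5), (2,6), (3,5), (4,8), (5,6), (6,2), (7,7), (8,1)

Same column: (1,5)–(3,5) (column 5); (2,6)–(5,6) (column 6).
Same diagonal: (1,5)–(2,6) (|1−2| = |5−6| = 1); (1,5)–(4,8) (|1−4| = |5−8| = 3); (2,6)–(3,5) (|2−3| = |6−5| = 1); (2,6)–(4,8) (|2−4| = |6−8| = 2); (2,6)–(6,2) (|2−6| = |6−2| = 4); (3,5)–(6,2) (|3−6| = |5−2| = 3).
Total attacking pairs: 8.

8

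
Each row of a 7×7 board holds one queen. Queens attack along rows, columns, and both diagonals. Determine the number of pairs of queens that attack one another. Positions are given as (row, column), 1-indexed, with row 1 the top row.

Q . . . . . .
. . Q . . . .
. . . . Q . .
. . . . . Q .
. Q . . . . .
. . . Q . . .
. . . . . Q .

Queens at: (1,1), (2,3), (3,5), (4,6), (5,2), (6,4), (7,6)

Same column: (4,6)–(7,6) (column 6).
Same diagonal: (3,5)–(4,6) (|3−4| = |5−6| = 1); (4,6)–(6,4) (|4−6| = |6−4| = 2).
Total attacking pairs: 3.

3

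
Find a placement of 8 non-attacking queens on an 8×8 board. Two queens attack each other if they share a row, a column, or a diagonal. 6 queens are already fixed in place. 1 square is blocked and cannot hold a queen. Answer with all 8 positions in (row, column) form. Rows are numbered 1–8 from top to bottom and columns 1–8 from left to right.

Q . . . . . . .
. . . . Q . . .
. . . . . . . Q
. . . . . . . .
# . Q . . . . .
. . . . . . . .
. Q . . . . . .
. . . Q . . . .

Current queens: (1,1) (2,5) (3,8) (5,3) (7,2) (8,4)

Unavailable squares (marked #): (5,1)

Row 4: attacked by (1,1)→{1,4}; (2,5)→{3,5,7}; (3,8)→{7,8}; (5,3)→{2,3,4}; (7,2)→{2,5}; (8,4)→{4,8}. Safe: 6. Place at column 6.
Row 6: attacked by (1,1)→{1,6}; (2,5)→{1,5}; (3,8)→{5,8}; (4,6)→{4,6,8}; (5,3)→{2,3,4}; (7,2)→{1,2,3}; (8,4)→{2,4,6}. Safe: 7. Place at column 7.
Columns [1, 5, 8, 6, 3, 7, 2, 4], r−c [0, -3, -5, -2, 2, -1, 5, 4], r+c [2, 7, 11, 10, 8, 13, 9, 12] are all distinct, so no two queens attack.

(1,1) (2,5) (3,8) (4,6) (5,3) (6,7) (7,2) (8,4)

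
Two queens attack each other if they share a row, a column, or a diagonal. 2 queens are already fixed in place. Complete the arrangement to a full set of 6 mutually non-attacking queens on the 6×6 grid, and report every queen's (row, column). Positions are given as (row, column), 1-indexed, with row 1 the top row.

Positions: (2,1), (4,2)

Row 1: attacked by (2,1)→{1,2}; (4,2)→{2,5}. Safe: 3, 4, 6. Place at column 4.
Row 3: attacked by (1,4)→{2,4,6}; (2,1)→{1,2}; (4,2)→{1,2,3}. Safe: 5. Place at column 5.
Row 5: attacked by (1,4)→{4}; (2,1)→{1,4}; (3,5)→{3,5}; (4,2)→{1,2,3}. Safe: 6. Place at column 6.
Row 6: attacked by (1,4)→{4}; (2,1)→{1,5}; (3,5)→{2,5}; (4,2)→{2,4}; (5,6)→{5,6}. Safe: 3. Place at column 3.
Columns [4, 1, 5, 2, 6, 3], r−c [-3, 1, -2, 2, -1, 3], r+c [5, 3, 8, 6, 11, 9] are all distinct, so no two queens attack.

(1,4) (2,1) (3,5) (4,2) (5,6) (6,3)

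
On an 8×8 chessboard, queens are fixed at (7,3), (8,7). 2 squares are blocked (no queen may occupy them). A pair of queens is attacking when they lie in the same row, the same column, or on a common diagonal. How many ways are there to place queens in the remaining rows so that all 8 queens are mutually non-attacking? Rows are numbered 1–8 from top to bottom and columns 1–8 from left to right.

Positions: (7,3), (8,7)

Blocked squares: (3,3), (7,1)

Branch on row 1: col 1 → 0; col 2 → 0; col 4 → 2; col 5 → 0; col 6 → 0; col 8 → 0.
Sum: 0 + 0 + 2 + 0 + 0 + 0 = 2.

2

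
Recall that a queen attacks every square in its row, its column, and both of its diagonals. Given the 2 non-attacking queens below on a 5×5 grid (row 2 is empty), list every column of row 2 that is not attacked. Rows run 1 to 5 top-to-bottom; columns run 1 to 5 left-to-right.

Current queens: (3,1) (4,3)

columns 4

(3,1) attacks row 2 at column 1 and diagonals 2.
(4,3) attacks row 2 at column 3 and diagonals 1, 5.
Attacked columns: {1, 2, 3, 5}. Safe: {4}.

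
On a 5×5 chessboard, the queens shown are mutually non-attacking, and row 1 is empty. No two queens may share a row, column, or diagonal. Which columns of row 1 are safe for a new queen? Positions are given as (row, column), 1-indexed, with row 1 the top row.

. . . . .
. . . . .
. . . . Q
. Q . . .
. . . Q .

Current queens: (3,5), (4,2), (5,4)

(3,5) attacks row 1 at column 5 and diagonals 3.
(4,2) attacks row 1 at column 2 and diagonals 5.
(5,4) attacks row 1 at column 4.
Attacked columns: {2, 3, 4, 5}. Safe: {1}.

columns 1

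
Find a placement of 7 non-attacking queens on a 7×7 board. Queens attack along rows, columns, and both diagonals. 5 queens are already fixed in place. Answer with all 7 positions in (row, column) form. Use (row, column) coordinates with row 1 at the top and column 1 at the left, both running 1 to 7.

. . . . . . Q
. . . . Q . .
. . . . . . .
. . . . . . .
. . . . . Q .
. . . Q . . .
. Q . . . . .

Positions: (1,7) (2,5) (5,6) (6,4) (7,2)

Row 3: attacked by (1,7)→{5,7}; (2,5)→{4,5,6}; (5,6)→{4,6}; (6,4)→{1,4,7}; (7,2)→{2,6}. Safe: 3. Place at column 3.
Row 4: attacked by (1,7)→{4,7}; (2,5)→{3,5,7}; (3,3)→{2,3,4}; (5,6)→{5,6,7}; (6,4)→{2,4,6}; (7,2)→{2,5}. Safe: 1. Place at column 1.
Columns [7, 5, 3, 1, 6, 4, 2], r−c [-6, -3, 0, 3, -1, 2, 5], r+c [8, 7, 6, 5, 11, 10, 9] are all distinct, so no two queens attack.

(1,7) (2,5) (3,3) (4,1) (5,6) (6,4) (7,2)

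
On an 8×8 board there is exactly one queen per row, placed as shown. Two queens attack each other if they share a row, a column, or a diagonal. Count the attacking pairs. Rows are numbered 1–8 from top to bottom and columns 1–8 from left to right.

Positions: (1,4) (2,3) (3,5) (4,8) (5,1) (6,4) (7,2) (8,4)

6

Same column: (1,4)–(6,4) (column 4); (1,4)–(8,4) (column 4); (6,4)–(8,4) (column 4).
Same diagonal: (1,4)–(2,3) (|1−2| = |4−3| = 1); (4,8)–(8,4) (|4−8| = |8−4| = 4); (5,1)–(8,4) (|5−8| = |1−4| = 3).
Total attacking pairs: 6.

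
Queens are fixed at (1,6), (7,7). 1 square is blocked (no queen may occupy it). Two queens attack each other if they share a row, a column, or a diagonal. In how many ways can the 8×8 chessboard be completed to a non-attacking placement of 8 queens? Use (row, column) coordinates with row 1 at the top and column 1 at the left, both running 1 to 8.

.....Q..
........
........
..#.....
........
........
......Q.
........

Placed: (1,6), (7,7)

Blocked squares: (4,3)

Branch on row 2: col 1 → 1; col 3 → 1; col 4 → 1; col 8 → 0.
Sum: 1 + 1 + 1 + 0 = 3.

3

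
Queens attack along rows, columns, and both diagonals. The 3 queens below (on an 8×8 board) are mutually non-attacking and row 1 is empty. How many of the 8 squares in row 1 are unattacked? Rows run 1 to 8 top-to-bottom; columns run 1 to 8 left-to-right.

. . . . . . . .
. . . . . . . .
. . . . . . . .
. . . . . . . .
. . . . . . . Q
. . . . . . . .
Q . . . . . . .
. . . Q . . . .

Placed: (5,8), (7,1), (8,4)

4

(5,8) attacks row 1 at column 8 and diagonals 4.
(7,1) attacks row 1 at column 1 and diagonals 7.
(8,4) attacks row 1 at column 4.
Attacked columns: {1, 4, 7, 8}. Safe: {2, 3, 5, 6}.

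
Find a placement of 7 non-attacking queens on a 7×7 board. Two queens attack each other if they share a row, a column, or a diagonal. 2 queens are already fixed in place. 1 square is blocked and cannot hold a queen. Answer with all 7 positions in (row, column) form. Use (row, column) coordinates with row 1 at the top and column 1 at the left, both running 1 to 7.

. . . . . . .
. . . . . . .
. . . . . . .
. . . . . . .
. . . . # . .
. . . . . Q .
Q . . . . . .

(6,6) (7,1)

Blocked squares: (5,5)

(1,3) (2,5) (3,7) (4,2) (5,4) (6,6) (7,1)

Row 1: attacked by (6,6)→{1,6}; (7,1)→{1,7}. Safe: 2, 3, 4, 5. Place at column 3.
Row 2: attacked by (1,3)→{2,3,4}; (6,6)→{2,6}; (7,1)→{1,6}. Safe: 5, 7. Place at column 5.
Row 3: attacked by (1,3)→{1,3,5}; (2,5)→{4,5,6}; (6,6)→{3,6}; (7,1)→{1,5}. Safe: 2, 7. Place at column 7.
Row 4: attacked by (1,3)→{3,6}; (2,5)→{3,5,7}; (3,7)→{6,7}; (6,6)→{4,6}; (7,1)→{1,4}. Safe: 2. Place at column 2.
Row 5: attacked by (1,3)→{3,7}; (2,5)→{2,5}; (3,7)→{5,7}; (4,2)→{1,2,3}; (6,6)→{5,6,7}; (7,1)→{1,3}. Blocked: 5. Safe: 4. Place at column 4.
Columns [3, 5, 7, 2, 4, 6, 1], r−c [-2, -3, -4, 2, 1, 0, 6], r+c [4, 7, 10, 6, 9, 12, 8] are all distinct, so no two queens attack.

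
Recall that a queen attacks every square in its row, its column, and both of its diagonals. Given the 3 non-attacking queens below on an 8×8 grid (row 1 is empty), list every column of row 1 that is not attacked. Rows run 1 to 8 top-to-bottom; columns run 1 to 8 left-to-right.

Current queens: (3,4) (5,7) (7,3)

columns 1, 5, 8

(3,4) attacks row 1 at column 4 and diagonals 2, 6.
(5,7) attacks row 1 at column 7 and diagonals 3.
(7,3) attacks row 1 at column 3.
Attacked columns: {2, 3, 4, 6, 7}. Safe: {1, 5, 8}.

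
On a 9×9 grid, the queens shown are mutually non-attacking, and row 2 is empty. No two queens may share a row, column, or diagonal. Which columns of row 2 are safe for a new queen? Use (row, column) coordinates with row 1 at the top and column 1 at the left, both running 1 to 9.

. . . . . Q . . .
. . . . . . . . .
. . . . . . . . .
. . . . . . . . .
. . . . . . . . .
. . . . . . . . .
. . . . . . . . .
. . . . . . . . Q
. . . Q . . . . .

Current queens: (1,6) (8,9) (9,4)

columns 1, 2, 8

(1,6) attacks row 2 at column 6 and diagonals 5, 7.
(8,9) attacks row 2 at column 9 and diagonals 3.
(9,4) attacks row 2 at column 4.
Attacked columns: {3, 4, 5, 6, 7, 9}. Safe: {1, 2, 8}.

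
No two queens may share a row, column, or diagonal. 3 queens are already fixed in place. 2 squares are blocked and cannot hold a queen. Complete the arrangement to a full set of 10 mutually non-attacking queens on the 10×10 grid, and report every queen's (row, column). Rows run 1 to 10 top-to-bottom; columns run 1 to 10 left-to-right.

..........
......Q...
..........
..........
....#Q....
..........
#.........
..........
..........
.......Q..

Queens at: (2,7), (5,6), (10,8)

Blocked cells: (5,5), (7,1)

Row 1: attacked by (2,7)→{6,7,8}; (5,6)→{2,6,10}; (10,8)→{8}. Safe: 1, 3, 4, 5, 9. Place at column 9.
Row 3: attacked by (1,9)→{7,9}; (2,7)→{6,7,8}; (5,6)→{4,6,8}; (10,8)→{1,8}. Safe: 2, 3, 5, 10. Place at column 2.
Row 4: attacked by (1,9)→{6,9}; (2,7)→{5,7,9}; (3,2)→{1,2,3}; (5,6)→{5,6,7}; (10,8)→{2,8}. Safe: 4, 10. Place at column 4.
Row 6: attacked by (1,9)→{4,9}; (2,7)→{3,7}; (3,2)→{2,5}; (4,4)→{2,4,6}; (5,6)→{5,6,7}; (10,8)→{4,8}. Safe: 1, 10. Place at column 1.
Row 7: attacked by (1,9)→{3,9}; (2,7)→{2,7}; (3,2)→{2,6}; (4,4)→{1,4,7}; (5,6)→{4,6,8}; (6,1)→{1,2}; (10,8)→{5,8}. Blocked: 1. Safe: 10. Place at column 10.
Row 8: attacked by (1,9)→{2,9}; (2,7)→{1,7}; (3,2)→{2,7}; (4,4)→{4,8}; (5,6)→{3,6,9}; (6,1)→{1,3}; (7,10)→{9,10}; (10,8)→{6,8,10}. Safe: 5. Place at column 5.
Row 9: attacked by (1,9)→{1,9}; (2,7)→{7}; (3,2)→{2,8}; (4,4)→{4,9}; (5,6)→{2,6,10}; (6,1)→{1,4}; (7,10)→{8,10}; (8,5)→{4,5,6}; (10,8)→{7,8,9}. Safe: 3. Place at column 3.
Columns [9, 7, 2, 4, 6, 1, 10, 5, 3, 8], r−c [-8, -5, 1, 0, -1, 5, -3, 3, 6, 2], r+c [10, 9, 5, 8, 11, 7, 17, 13, 12, 18] are all distinct, so no two queens attack.

(1,9) (2,7) (3,2) (4,4) (5,6) (6,1) (7,10) (8,5) (9,3) (10,8)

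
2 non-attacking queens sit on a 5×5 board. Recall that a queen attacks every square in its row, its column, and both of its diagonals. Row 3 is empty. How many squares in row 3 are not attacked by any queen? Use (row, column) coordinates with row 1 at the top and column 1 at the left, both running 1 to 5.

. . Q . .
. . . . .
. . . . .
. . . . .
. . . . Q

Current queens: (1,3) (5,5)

2

(1,3) attacks row 3 at column 3 and diagonals 1, 5.
(5,5) attacks row 3 at column 5 and diagonals 3.
Attacked columns: {1, 3, 5}. Safe: {2, 4}.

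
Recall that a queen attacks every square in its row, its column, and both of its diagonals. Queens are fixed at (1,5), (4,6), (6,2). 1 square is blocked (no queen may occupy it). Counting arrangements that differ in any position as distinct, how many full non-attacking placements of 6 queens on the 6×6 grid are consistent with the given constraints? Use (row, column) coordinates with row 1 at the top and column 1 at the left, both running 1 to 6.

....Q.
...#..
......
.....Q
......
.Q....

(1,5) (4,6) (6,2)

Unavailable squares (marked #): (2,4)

Branch on row 2: col 1 → 0; col 3 → 1.
Sum: 0 + 1 = 1.

1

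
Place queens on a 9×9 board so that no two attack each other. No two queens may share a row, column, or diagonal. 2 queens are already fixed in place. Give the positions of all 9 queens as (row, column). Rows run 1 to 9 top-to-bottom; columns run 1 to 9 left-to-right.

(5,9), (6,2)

(1,6) (2,4) (3,1) (4,7) (5,9) (6,2) (7,8) (8,5) (9,3)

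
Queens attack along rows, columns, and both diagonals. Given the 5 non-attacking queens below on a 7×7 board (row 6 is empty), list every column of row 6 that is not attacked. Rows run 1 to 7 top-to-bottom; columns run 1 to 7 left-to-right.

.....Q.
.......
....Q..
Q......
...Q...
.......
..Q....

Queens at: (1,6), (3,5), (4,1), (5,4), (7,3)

(1,6) attacks row 6 at column 6 and diagonals 1.
(3,5) attacks row 6 at column 5 and diagonals 2.
(4,1) attacks row 6 at column 1 and diagonals 3.
(5,4) attacks row 6 at column 4 and diagonals 3, 5.
(7,3) attacks row 6 at column 3 and diagonals 2, 4.
Attacked columns: {1, 2, 3, 4, 5, 6}. Safe: {7}.

columns 7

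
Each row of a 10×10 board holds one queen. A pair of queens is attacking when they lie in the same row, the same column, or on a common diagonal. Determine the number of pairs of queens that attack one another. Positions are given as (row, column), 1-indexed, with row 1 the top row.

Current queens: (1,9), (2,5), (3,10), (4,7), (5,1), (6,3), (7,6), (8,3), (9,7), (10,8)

6

Same column: (4,7)–(9,7) (column 7); (6,3)–(8,3) (column 3).
Same diagonal: (2,5)–(4,7) (|2−4| = |5−7| = 2); (3,10)–(7,6) (|3−7| = |10−6| = 4); (4,7)–(8,3) (|4−8| = |7−3| = 4); (9,7)–(10,8) (|9−10| = |7−8| = 1).
Total attacking pairs: 6.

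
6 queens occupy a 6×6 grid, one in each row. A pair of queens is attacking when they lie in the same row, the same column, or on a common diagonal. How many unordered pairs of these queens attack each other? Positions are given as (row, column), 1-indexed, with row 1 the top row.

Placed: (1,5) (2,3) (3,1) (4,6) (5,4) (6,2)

0

All columns are distinct and no two queens satisfy |Δrow| = |Δcol|, so no pair attacks.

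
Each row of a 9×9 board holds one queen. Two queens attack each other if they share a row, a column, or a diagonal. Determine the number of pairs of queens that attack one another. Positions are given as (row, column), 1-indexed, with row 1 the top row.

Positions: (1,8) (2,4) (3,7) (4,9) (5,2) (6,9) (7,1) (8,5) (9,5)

4

Same column: (4,9)–(6,9) (column 9); (8,5)–(9,5) (column 5).
Same diagonal: (4,9)–(8,5) (|4−8| = |9−5| = 4); (5,2)–(8,5) (|5−8| = |2−5| = 3).
Total attacking pairs: 4.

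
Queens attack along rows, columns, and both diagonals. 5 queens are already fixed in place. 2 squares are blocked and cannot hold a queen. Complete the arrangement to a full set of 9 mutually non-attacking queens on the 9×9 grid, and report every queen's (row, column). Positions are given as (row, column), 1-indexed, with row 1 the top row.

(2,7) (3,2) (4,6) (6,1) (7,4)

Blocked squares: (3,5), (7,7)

Row 1: attacked by (2,7)→{6,7,8}; (3,2)→{2,4}; (4,6)→{3,6,9}; (6,1)→{1,6}; (7,4)→{4}. Safe: 5. Place at column 5.
Row 5: attacked by (1,5)→{1,5,9}; (2,7)→{4,7}; (3,2)→{2,4}; (4,6)→{5,6,7}; (6,1)→{1,2}; (7,4)→{2,4,6}. Safe: 3, 8. Place at column 8.
Row 8: attacked by (1,5)→{5}; (2,7)→{1,7}; (3,2)→{2,7}; (4,6)→{2,6}; (5,8)→{5,8}; (6,1)→{1,3}; (7,4)→{3,4,5}. Safe: 9. Place at column 9.
Row 9: attacked by (1,5)→{5}; (2,7)→{7}; (3,2)→{2,8}; (4,6)→{1,6}; (5,8)→{4,8}; (6,1)→{1,4}; (7,4)→{2,4,6}; (8,9)→{8,9}. Safe: 3. Place at column 3.
Columns [5, 7, 2, 6, 8, 1, 4, 9, 3], r−c [-4, -5, 1, -2, -3, 5, 3, -1, 6], r+c [6, 9, 5, 10, 13, 7, 11, 17, 12] are all distinct, so no two queens attack.

(1,5) (2,7) (3,2) (4,6) (5,8) (6,1) (7,4) (8,9) (9,3)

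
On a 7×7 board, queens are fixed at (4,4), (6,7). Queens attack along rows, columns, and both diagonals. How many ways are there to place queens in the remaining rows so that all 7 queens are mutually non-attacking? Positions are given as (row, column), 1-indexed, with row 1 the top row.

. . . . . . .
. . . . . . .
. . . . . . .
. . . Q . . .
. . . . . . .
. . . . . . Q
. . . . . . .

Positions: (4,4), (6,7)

Branch on row 1: col 3 → 1; col 5 → 1; col 6 → 0.
Sum: 1 + 1 + 0 = 2.

2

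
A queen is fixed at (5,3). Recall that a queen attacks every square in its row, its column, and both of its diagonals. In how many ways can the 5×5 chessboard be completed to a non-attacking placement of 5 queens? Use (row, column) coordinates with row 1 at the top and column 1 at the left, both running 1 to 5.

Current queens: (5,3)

Branch on row 1: col 1 → 1; col 2 → 0; col 4 → 0; col 5 → 1.
Sum: 1 + 0 + 0 + 1 = 2.

2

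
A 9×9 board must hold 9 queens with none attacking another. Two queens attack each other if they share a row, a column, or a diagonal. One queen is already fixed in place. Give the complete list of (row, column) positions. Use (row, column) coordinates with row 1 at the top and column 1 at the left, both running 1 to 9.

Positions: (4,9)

(1,2) (2,8) (3,6) (4,9) (5,3) (6,1) (7,4) (8,7) (9,5)

Row 1: attacked by (4,9)→{6,9}. Safe: 1, 2, 3, 4, 5, 7, 8. Place at column 2.
Row 2: attacked by (1,2)→{1,2,3}; (4,9)→{7,9}. Safe: 4, 5, 6, 8. Place at column 8.
Row 3: attacked by (1,2)→{2,4}; (2,8)→{7,8,9}; (4,9)→{8,9}. Safe: 1, 3, 5, 6. Place at column 6.
Row 5: attacked by (1,2)→{2,6}; (2,8)→{5,8}; (3,6)→{4,6,8}; (4,9)→{8,9}. Safe: 1, 3, 7. Place at column 3.
Row 6: attacked by (1,2)→{2,7}; (2,8)→{4,8}; (3,6)→{3,6,9}; (4,9)→{7,9}; (5,3)→{2,3,4}. Safe: 1, 5. Place at column 1.
Row 7: attacked by (1,2)→{2,8}; (2,8)→{3,8}; (3,6)→{2,6}; (4,9)→{6,9}; (5,3)→{1,3,5}; (6,1)→{1,2}. Safe: 4, 7. Place at column 4.
Row 8: attacked by (1,2)→{2,9}; (2,8)→{2,8}; (3,6)→{1,6}; (4,9)→{5,9}; (5,3)→{3,6}; (6,1)→{1,3}; (7,4)→{3,4,5}. Safe: 7. Place at column 7.
Row 9: attacked by (1,2)→{2}; (2,8)→{1,8}; (3,6)→{6}; (4,9)→{4,9}; (5,3)→{3,7}; (6,1)→{1,4}; (7,4)→{2,4,6}; (8,7)→{6,7,8}. Safe: 5. Place at column 5.
Columns [2, 8, 6, 9, 3, 1, 4, 7, 5], r−c [-1, -6, -3, -5, 2, 5, 3, 1, 4], r+c [3, 10, 9, 13, 8, 7, 11, 15, 14] are all distinct, so no two queens attack.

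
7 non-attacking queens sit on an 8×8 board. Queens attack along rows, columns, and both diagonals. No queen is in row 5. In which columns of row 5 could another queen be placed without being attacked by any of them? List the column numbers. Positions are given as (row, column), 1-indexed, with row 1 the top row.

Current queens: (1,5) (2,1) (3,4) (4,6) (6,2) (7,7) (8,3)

columns 8

(1,5) attacks row 5 at column 5 and diagonals 1.
(2,1) attacks row 5 at column 1 and diagonals 4.
(3,4) attacks row 5 at column 4 and diagonals 2, 6.
(4,6) attacks row 5 at column 6 and diagonals 5, 7.
(6,2) attacks row 5 at column 2 and diagonals 1, 3.
(7,7) attacks row 5 at column 7 and diagonals 5.
(8,3) attacks row 5 at column 3 and diagonals 6.
Attacked columns: {1, 2, 3, 4, 5, 6, 7}. Safe: {8}.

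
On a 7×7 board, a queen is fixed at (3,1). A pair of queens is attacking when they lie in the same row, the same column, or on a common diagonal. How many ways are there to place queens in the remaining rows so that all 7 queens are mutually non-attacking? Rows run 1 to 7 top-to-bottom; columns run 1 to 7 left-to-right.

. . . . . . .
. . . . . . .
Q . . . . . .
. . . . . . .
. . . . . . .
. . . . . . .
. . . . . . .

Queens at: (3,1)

Branch on row 1: col 2 → 2; col 4 → 1; col 5 → 1; col 6 → 1; col 7 → 1.
Sum: 2 + 1 + 1 + 1 + 1 = 6.

6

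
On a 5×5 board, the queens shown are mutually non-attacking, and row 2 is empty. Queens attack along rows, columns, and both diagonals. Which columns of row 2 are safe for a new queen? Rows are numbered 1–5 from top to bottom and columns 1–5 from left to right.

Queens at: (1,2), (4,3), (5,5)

columns 4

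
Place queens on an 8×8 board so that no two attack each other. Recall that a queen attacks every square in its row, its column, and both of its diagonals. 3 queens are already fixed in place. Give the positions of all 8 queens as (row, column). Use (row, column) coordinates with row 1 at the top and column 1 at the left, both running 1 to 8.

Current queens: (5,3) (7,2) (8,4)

Row 1: attacked by (5,3)→{3,7}; (7,2)→{2,8}; (8,4)→{4}. Safe: 1, 5, 6. Place at column 1.
Row 2: attacked by (1,1)→{1,2}; (5,3)→{3,6}; (7,2)→{2,7}; (8,4)→{4}. Safe: 5, 8. Place at column 5.
Row 3: attacked by (1,1)→{1,3}; (2,5)→{4,5,6}; (5,3)→{1,3,5}; (7,2)→{2,6}; (8,4)→{4}. Safe: 7, 8. Place at column 8.
Row 4: attacked by (1,1)→{1,4}; (2,5)→{3,5,7}; (3,8)→{7,8}; (5,3)→{2,3,4}; (7,2)→{2,5}; (8,4)→{4,8}. Safe: 6. Place at column 6.
Row 6: attacked by (1,1)→{1,6}; (2,5)→{1,5}; (3,8)→{5,8}; (4,6)→{4,6,8}; (5,3)→{2,3,4}; (7,2)→{1,2,3}; (8,4)→{2,4,6}. Safe: 7. Place at column 7.
Columns [1, 5, 8, 6, 3, 7, 2, 4], r−c [0, -3, -5, -2, 2, -1, 5, 4], r+c [2, 7, 11, 10, 8, 13, 9, 12] are all distinct, so no two queens attack.

(1,1) (2,5) (3,8) (4,6) (5,3) (6,7) (7,2) (8,4)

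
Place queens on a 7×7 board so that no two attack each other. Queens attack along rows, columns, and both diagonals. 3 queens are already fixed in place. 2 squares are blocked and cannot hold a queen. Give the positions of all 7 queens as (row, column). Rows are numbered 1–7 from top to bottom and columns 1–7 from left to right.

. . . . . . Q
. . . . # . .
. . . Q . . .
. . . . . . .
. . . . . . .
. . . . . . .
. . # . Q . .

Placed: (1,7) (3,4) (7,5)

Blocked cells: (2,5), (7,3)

Row 2: attacked by (1,7)→{6,7}; (3,4)→{3,4,5}; (7,5)→{5}. Blocked: 5. Safe: 1, 2. Place at column 2.
Row 4: attacked by (1,7)→{4,7}; (2,2)→{2,4}; (3,4)→{3,4,5}; (7,5)→{2,5}. Safe: 1, 6. Place at column 6.
Row 5: attacked by (1,7)→{3,7}; (2,2)→{2,5}; (3,4)→{2,4,6}; (4,6)→{5,6,7}; (7,5)→{3,5,7}. Safe: 1. Place at column 1.
Row 6: attacked by (1,7)→{2,7}; (2,2)→{2,6}; (3,4)→{1,4,7}; (4,6)→{4,6}; (5,1)→{1,2}; (7,5)→{4,5,6}. Safe: 3. Place at column 3.
Columns [7, 2, 4, 6, 1, 3, 5], r−c [-6, 0, -1, -2, 4, 3, 2], r+c [8, 4, 7, 10, 6, 9, 12] are all distinct, so no two queens attack.

(1,7) (2,2) (3,4) (4,6) (5,1) (6,3) (7,5)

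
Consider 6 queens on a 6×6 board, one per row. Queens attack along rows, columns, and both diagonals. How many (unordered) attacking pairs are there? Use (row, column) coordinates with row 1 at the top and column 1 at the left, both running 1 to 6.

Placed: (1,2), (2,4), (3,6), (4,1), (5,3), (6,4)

Same column: (2,4)–(6,4) (column 4).
Same diagonal: (5,3)–(6,4) (|5−6| = |3−4| = 1).
Total attacking pairs: 2.

2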